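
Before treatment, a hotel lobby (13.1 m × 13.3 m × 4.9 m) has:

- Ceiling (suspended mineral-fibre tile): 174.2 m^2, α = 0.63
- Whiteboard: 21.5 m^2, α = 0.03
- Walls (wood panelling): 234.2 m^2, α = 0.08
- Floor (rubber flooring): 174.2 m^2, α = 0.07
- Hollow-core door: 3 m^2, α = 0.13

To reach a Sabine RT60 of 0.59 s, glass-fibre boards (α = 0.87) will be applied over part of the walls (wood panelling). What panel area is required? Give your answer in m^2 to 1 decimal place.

Total absorption A₁ = 174.2*0.63 + 21.5*0.03 + 234.2*0.08 + 174.2*0.07 + 3*0.13
  = 109.746 + 0.645 + 18.736 + 12.194 + 0.390 = 141.711 m^2 sabins.
Required A₂ = 0.161·853.727/0.59 = 232.966 sabins.
Absorption to add: 232.966 − 141.711 = 91.255 sabins.
Net gain per m^2: Δα = 0.87 − 0.08 = 0.79.
Panel area = 91.255 / 0.79 = 115.5 m^2.

115.5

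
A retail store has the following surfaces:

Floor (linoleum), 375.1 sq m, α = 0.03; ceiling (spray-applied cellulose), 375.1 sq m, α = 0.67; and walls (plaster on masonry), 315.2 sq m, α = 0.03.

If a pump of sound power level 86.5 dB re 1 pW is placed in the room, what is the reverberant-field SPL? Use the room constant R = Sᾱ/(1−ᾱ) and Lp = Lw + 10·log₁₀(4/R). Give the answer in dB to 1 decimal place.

A = 272.026 sabins; S = 1065.4 sq m.
ᾱ = 272.026/1065.4 = 0.2553; R = Sᾱ/(1−ᾱ) = 272.026/(1−0.2553) = 365.283 sq m.
Lp = Lw + 10 log₁₀(4/R) = 86.5 -19.61 = 66.9 dB.

66.9 dB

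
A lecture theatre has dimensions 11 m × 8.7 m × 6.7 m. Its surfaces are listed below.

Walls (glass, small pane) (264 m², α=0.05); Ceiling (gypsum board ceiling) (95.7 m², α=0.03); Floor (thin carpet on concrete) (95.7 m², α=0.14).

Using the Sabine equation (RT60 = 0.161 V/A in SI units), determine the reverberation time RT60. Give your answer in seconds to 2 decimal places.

Summing Sᵢαᵢ: 13.200 + 2.871 + 13.398 → A = 29.469 sabins.
Room volume: 641.19 m³.
Sabine: RT60 = 0.161 × 641.19 / 29.469 = 3.50 s.

3.50 s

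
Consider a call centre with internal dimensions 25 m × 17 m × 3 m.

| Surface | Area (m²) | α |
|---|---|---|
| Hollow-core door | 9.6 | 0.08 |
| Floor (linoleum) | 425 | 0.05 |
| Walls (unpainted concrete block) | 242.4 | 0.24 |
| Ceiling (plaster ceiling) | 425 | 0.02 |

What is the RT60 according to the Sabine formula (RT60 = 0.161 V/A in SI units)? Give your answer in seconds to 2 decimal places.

A = Σ Sᵢαᵢ = 9.6×0.08 + 425×0.05 + 242.4×0.24 + 425×0.02 = 88.694 sabins.
Room volume: 1275 m³.
T = 0.161 V/A = 0.161·1275/88.694 = 2.31 s.

2.31 sec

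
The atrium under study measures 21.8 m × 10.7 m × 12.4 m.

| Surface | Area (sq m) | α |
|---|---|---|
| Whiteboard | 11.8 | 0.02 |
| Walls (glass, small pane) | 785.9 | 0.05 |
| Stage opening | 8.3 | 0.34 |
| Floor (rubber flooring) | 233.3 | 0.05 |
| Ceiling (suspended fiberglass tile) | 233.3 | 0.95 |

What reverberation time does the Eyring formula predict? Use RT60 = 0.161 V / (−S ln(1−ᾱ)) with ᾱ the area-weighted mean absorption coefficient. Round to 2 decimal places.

1.50 s

S = Σ Sᵢ = 1272.6 sq m.
Σ(Sᵢαᵢ) = 11.8×0.02 + 785.9×0.05 + 8.3×0.34 + 233.3×0.05 + 233.3×0.95 = 275.653.
Mean coefficient ᾱ = A/S = 0.2166.
−S·ln(1−ᾱ) = −1272.6 × ln(1 − 0.2166) = 310.657.
V = 21.8 × 10.7 × 12.4 = 2892.424 m³.
RT60 = 0.161 × 2892.424 / 310.657 = 1.50 s.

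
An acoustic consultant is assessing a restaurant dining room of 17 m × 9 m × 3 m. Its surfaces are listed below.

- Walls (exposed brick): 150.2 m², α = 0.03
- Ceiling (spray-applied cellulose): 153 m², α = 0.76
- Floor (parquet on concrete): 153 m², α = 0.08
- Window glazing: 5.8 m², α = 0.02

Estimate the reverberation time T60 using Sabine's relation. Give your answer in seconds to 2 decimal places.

0.56 sec

Summing Sᵢαᵢ: 4.506 + 116.280 + 12.240 + 0.116 → A = 133.142 sabins.
Volume V = 17 × 9 × 3 = 459 m³.
Sabine: RT60 = 0.161 × 459 / 133.142 = 0.56 s.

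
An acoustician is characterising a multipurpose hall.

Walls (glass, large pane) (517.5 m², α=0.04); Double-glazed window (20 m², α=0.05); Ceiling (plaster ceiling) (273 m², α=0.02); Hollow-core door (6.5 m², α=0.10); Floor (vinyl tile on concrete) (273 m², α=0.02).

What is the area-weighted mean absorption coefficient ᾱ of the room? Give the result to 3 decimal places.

0.031

Total surface area S = 1090.0 m².
Σ(Sᵢαᵢ) = 517.5*0.04 + 20*0.05 + 273*0.02 + 6.5*0.10 + 273*0.02 = 33.270.
ᾱ = 33.270 / 1090.0 = 0.031.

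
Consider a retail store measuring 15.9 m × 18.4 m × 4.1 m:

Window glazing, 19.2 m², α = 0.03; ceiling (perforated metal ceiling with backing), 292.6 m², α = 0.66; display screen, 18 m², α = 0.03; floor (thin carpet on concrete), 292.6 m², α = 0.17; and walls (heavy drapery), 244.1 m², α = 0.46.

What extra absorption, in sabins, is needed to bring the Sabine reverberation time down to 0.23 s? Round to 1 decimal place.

483.4 sabins

Summing Sᵢαᵢ: 0.576 + 193.116 + 0.540 + 49.742 + 112.286 → A₁ = 356.260 sabins.
For T = 0.23 s, need A₂ = 0.161·V/T = 0.161·1199.496/0.23 = 839.647 sabins.
Additional absorption ΔA = 839.647 − 356.260 = 483.4 sabins.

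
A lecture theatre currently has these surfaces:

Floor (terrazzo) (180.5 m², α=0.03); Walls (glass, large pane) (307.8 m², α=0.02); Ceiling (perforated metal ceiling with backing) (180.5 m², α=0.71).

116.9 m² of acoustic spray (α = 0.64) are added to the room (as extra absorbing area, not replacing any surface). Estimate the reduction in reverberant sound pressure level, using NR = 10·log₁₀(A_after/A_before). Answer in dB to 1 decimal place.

A_before = Σ Sᵢαᵢ = 180.5×0.03 + 307.8×0.02 + 180.5×0.71 = 139.726 sabins.
Treatment contributes 116.9·0.64 = 74.816 sabins.
New total A_after = 214.542 sabins.
NR = 10·log₁₀(214.542/139.726) = 1.9 dB.

1.9 dB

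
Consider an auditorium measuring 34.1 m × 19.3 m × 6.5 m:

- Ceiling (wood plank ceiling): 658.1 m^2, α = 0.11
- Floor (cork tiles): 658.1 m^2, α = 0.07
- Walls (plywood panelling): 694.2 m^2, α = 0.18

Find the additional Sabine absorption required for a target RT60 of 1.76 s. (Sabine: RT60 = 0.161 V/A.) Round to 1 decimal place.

147.9 sabins

Total absorption A₁ = 658.1*0.11 + 658.1*0.07 + 694.2*0.18
  = 72.391 + 46.067 + 124.956 = 243.414 m^2 sabins.
V = 4277.845 m³. Required absorption A₂ = 0.161 × 4277.845 / 1.76 = 391.326 sabins.
Additional absorption ΔA = 391.326 − 243.414 = 147.9 sabins.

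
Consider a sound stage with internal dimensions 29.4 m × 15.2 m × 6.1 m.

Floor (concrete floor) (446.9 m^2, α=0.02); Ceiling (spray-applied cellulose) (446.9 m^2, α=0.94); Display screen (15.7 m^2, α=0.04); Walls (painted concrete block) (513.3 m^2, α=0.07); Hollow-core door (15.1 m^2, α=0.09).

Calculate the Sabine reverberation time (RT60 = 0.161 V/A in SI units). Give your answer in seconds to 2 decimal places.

Equivalent absorption area: A = 446.9*0.02 + 446.9*0.94 + 15.7*0.04 + 513.3*0.07 + 15.1*0.09 = 466.942 m^2.
Volume V = 29.4 × 15.2 × 6.1 = 2725.968 m³.
T = 0.161 V/A = 0.161·2725.968/466.942 = 0.94 s.

0.94 sec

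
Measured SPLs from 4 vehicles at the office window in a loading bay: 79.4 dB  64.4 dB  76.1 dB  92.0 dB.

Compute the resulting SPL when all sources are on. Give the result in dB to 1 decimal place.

92.3 dB

Converting to relative power and adding: 10^(79.4/10) + 10^(64.4/10) + 10^(76.1/10) + 10^(92.0/10) = 1.715e+09.
L_total = 10·log₁₀(1.715e+09) = 92.3 dB.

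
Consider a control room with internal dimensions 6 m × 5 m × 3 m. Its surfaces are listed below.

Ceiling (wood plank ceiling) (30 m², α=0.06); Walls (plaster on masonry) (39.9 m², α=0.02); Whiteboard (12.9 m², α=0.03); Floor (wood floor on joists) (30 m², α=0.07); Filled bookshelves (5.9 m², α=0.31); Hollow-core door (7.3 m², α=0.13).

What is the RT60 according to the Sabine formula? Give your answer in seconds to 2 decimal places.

Summing Sᵢαᵢ: 1.800 + 0.798 + 0.387 + 2.100 + 1.829 + 0.949 → A = 7.863 sabins.
Room volume: 90 m³.
T = 0.161 V/A = 0.161·90/7.863 = 1.84 s.

1.84 s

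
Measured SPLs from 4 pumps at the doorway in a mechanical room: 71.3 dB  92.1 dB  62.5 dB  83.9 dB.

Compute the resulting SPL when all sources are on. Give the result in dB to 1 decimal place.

92.7 dB

Converting to relative power and adding: 10^(71.3/10) + 10^(92.1/10) + 10^(62.5/10) + 10^(83.9/10) = 1.883e+09.
Back to dB: 10·log₁₀ Σ = 92.7 dB.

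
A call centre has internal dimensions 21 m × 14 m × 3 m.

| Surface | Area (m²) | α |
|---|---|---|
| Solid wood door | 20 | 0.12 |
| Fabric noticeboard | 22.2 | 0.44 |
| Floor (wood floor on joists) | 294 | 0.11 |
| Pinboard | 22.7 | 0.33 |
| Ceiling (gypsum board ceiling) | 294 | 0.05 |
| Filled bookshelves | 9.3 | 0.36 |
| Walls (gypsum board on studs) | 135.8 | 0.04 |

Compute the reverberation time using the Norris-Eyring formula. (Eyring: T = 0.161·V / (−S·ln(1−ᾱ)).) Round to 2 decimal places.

S = Σ Sᵢ = 798.0 m².
Absorption A = 20×0.12 + 22.2×0.44 + 294×0.11 + 22.7×0.33 + 294×0.05 + 9.3×0.36 + 135.8×0.04 = 75.479 sabins.
Mean coefficient ᾱ = A/S = 0.0946.
Eyring denominator: −S ln(1−ᾱ) = 79.304.
V = 21 × 14 × 3 = 882 m³.
T = 0.161·V/[−S·ln(1−ᾱ)] = 0.161·882/79.304 = 1.79 s.

1.79 seconds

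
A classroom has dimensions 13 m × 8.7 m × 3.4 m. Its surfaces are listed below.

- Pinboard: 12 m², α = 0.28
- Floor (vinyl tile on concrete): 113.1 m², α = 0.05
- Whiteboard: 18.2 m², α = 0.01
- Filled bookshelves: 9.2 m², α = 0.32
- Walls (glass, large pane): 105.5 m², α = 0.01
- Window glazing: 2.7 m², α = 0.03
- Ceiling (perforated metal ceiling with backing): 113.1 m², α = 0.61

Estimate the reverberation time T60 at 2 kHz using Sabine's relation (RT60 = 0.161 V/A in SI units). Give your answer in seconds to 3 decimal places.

0.753 s

Total absorption A = 12×0.28 + 113.1×0.05 + 18.2×0.01 + 9.2×0.32 + 105.5×0.01 + 2.7×0.03 + 113.1×0.61
  = 3.360 + 5.655 + 0.182 + 2.944 + 1.055 + 0.081 + 68.991 = 82.268 m² sabins.
Volume V = 13 × 8.7 × 3.4 = 384.54 m³.
RT60 = 0.161 · V / A = 0.161 × 384.54 / 82.268 = 0.753 s.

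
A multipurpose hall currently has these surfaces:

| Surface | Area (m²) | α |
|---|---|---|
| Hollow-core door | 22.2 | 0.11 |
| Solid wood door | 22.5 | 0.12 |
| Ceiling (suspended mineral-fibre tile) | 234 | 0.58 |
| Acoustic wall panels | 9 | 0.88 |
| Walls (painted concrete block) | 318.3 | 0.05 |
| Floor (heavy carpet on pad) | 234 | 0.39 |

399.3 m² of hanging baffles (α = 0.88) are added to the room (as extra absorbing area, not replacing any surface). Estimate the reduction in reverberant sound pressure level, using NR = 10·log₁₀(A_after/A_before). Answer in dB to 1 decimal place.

Summing Sᵢαᵢ: 2.442 + 2.700 + 135.720 + 7.920 + 15.915 + 91.260 → A_before = 255.957 sabins.
Treatment contributes 399.3·0.88 = 351.384 sabins.
New total A_after = 607.341 sabins.
NR = 10·log₁₀(607.341/255.957) = 3.8 dB.

3.8 dB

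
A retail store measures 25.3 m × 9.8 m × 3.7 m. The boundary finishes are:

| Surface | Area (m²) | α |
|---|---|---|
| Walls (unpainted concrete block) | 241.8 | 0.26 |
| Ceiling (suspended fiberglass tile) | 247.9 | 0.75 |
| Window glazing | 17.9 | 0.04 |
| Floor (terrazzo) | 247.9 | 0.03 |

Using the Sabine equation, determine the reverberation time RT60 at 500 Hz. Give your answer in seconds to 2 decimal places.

0.57 s

A = Σ Sᵢαᵢ = 241.8*0.26 + 247.9*0.75 + 17.9*0.04 + 247.9*0.03 = 256.946 sabins.
V = 25.3·9.8·3.7 = 917.378 m³.
Sabine: RT60 = 0.161 × 917.378 / 256.946 = 0.57 s.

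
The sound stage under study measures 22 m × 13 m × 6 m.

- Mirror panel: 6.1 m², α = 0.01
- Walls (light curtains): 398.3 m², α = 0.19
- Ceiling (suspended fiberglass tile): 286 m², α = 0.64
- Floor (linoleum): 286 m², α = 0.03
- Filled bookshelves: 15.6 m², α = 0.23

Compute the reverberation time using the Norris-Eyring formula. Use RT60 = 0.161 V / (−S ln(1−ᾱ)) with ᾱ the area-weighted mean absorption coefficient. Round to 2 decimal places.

S = Σ Sᵢ = 992.0 m².
Σ(Sᵢαᵢ) = 6.1×0.01 + 398.3×0.19 + 286×0.64 + 286×0.03 + 15.6×0.23 = 270.946.
Mean coefficient ᾱ = A/S = 0.2731.
Eyring denominator: −S ln(1−ᾱ) = 316.415.
V = 22 × 13 × 6 = 1716 m³.
RT60 = 0.161 × 1716 / 316.415 = 0.87 s.

0.87 sec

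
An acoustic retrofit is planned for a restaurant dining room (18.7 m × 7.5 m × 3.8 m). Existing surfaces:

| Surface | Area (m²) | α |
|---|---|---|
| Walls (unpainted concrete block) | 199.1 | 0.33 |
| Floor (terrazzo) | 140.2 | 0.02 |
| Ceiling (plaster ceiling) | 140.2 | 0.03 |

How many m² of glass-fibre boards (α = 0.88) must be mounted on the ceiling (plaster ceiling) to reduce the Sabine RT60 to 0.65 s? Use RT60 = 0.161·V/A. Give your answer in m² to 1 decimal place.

Total absorption A₁ = 199.1*0.33 + 140.2*0.02 + 140.2*0.03
  = 65.703 + 2.804 + 4.206 = 72.713 m² sabins.
V = 532.95 m³. Target absorption A₂ = 0.161 × 532.95 / 0.65 = 132.008 sabins.
Absorption to add: 132.008 − 72.713 = 59.295 sabins.
Each m² of panel replacing the ceiling (plaster ceiling) adds (0.88 − 0.03) = 0.85 sabins.
Area = ΔA/Δα = 59.295/0.85 = 69.8 m².

69.8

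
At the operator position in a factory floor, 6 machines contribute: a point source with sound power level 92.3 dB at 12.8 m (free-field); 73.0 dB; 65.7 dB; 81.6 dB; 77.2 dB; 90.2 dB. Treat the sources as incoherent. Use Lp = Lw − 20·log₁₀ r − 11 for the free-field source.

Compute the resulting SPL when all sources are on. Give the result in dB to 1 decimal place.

Source at 12.8 m: Lp = 92.3 − 20·log₁₀(12.8) − 11 = 59.2 dB.
Converting to relative power and adding: 10^(59.2/10) + 10^(73.0/10) + 10^(65.7/10) + 10^(81.6/10) + 10^(77.2/10) + 10^(90.2/10) = 1.269e+09.
Combined level = 10 log₁₀(1.269e+09) = 91.0 dB.

91.0 dB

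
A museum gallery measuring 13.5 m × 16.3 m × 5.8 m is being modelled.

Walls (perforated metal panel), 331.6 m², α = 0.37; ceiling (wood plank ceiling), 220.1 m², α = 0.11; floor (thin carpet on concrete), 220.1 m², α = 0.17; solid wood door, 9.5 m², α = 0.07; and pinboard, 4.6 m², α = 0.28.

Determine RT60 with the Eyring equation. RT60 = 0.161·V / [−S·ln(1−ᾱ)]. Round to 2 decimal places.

Total surface area S = 331.6 + 220.1 + 220.1 + 9.5 + 4.6 = 785.9 m².
Σ(Sᵢαᵢ) = 331.6×0.37 + 220.1×0.11 + 220.1×0.17 + 9.5×0.07 + 4.6×0.28 = 186.273.
Mean coefficient ᾱ = A/S = 0.2370.
Eyring denominator: −S ln(1−ᾱ) = 212.584.
V = 13.5 × 16.3 × 5.8 = 1276.29 m³.
RT60 = 0.161 × 1276.29 / 212.584 = 0.97 s.

0.97 sec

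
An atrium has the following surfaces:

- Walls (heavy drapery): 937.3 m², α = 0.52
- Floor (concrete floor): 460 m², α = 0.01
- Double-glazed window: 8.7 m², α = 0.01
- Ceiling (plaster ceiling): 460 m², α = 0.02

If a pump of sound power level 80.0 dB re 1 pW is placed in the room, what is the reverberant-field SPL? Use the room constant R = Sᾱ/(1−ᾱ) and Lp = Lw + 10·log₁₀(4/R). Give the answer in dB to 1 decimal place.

Σ(Sᵢαᵢ) = 937.3×0.52 + 460×0.01 + 8.7×0.01 + 460×0.02 = 501.283; total area S = 1866.0 m².
ᾱ = 501.283/1866.0 = 0.2686; R = Sᾱ/(1−ᾱ) = 501.283/(1−0.2686) = 685.375 m².
Lp = Lw + 10 log₁₀(4/R) = 80.0 -22.34 = 57.7 dB.

57.7 dB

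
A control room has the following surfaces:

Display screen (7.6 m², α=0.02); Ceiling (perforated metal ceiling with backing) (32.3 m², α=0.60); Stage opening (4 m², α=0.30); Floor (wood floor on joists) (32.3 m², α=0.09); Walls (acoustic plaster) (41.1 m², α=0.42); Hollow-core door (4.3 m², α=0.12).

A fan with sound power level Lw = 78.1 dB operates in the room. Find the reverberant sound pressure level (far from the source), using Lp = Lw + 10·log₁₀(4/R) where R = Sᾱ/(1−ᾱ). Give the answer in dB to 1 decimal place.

A = 41.417 sabins; S = 121.6 m².
ᾱ = 41.417/121.6 = 0.3406; R = Sᾱ/(1−ᾱ) = 41.417/(1−0.3406) = 62.810 m².
Lp = Lw + 10 log₁₀(4/R) = 78.1 -11.96 = 66.1 dB.

66.1 dB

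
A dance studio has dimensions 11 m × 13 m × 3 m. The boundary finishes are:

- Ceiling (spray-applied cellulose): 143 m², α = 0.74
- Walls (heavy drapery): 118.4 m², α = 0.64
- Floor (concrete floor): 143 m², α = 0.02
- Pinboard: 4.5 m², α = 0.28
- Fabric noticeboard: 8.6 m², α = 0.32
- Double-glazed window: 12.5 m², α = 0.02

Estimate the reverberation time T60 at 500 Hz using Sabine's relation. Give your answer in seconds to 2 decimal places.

Summing Sᵢαᵢ: 105.820 + 75.776 + 2.860 + 1.260 + 2.752 + 0.250 → A = 188.718 sabins.
Volume V = 11 × 13 × 3 = 429 m³.
Sabine: RT60 = 0.161 × 429 / 188.718 = 0.37 s.

0.37 sec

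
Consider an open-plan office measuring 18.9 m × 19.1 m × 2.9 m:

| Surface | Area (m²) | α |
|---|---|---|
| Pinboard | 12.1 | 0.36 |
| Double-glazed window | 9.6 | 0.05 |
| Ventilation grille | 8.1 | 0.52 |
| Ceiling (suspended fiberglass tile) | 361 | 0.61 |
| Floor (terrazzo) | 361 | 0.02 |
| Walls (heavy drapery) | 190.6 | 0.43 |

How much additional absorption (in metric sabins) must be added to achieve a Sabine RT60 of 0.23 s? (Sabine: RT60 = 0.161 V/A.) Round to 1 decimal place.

414.4 sabins

Total absorption A₁ = 12.1*0.36 + 9.6*0.05 + 8.1*0.52 + 361*0.61 + 361*0.02 + 190.6*0.43
  = 4.356 + 0.480 + 4.212 + 220.210 + 7.220 + 81.958 = 318.436 m² sabins.
V = 1046.871 m³. Required absorption A₂ = 0.161 × 1046.871 / 0.23 = 732.810 sabins.
Additional absorption ΔA = 732.810 − 318.436 = 414.4 sabins.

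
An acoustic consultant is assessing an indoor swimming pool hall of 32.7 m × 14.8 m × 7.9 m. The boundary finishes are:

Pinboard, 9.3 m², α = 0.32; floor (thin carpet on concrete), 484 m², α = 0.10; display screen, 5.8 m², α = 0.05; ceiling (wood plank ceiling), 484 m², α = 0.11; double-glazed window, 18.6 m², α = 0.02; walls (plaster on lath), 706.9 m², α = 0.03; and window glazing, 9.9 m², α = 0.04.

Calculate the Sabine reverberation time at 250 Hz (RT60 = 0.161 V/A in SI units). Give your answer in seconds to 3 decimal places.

4.851 s

Summing Sᵢαᵢ: 2.976 + 48.400 + 0.290 + 53.240 + 0.372 + 21.207 + 0.396 → A = 126.881 sabins.
V = 32.7·14.8·7.9 = 3823.284 m³.
Sabine: RT60 = 0.161 × 3823.284 / 126.881 = 4.851 s.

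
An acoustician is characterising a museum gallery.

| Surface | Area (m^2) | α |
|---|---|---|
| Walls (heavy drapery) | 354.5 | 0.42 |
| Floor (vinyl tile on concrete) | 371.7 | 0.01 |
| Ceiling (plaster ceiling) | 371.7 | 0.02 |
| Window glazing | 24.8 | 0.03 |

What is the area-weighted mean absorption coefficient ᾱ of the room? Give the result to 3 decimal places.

0.143

S = Σ Sᵢ = 354.5 + 371.7 + 371.7 + 24.8 = 1122.7 m^2.
Weighted sum Σ Sα = 160.785.
ᾱ = 160.785 / 1122.7 = 0.143.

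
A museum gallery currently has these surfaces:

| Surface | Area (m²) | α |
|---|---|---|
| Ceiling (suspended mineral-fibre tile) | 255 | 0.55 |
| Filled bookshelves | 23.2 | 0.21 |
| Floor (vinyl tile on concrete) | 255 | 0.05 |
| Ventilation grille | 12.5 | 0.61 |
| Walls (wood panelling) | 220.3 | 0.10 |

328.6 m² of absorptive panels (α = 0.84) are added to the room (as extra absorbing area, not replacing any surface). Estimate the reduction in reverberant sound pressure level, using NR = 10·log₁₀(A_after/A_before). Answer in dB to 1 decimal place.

A_before = Σ Sᵢαᵢ = 255·0.55 + 23.2·0.21 + 255·0.05 + 12.5·0.61 + 220.3·0.10 = 187.527 sabins.
Added absorption = 328.6 × 0.84 = 276.024 sabins.
A_after = 187.527 + 276.024 = 463.551 sabins.
NR = 10·log₁₀(463.551/187.527) = 3.9 dB.

3.9 dB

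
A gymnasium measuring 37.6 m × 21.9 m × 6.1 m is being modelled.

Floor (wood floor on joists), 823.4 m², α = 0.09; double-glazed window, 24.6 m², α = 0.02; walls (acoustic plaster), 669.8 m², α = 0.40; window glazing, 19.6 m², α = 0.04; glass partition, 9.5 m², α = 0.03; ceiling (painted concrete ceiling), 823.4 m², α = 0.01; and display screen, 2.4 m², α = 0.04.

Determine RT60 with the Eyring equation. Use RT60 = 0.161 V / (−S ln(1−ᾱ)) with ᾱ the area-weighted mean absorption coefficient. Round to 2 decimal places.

2.12 sec

S = Σ Sᵢ = 2372.7 m².
Absorption A = 823.4·0.09 + 24.6·0.02 + 669.8·0.40 + 19.6·0.04 + 9.5·0.03 + 823.4·0.01 + 2.4·0.04 = 351.917 sabins.
ᾱ = 351.917 / 2372.7 = 0.1483.
−S·ln(1−ᾱ) = −2372.7 × ln(1 − 0.1483) = 380.868.
V = 37.6 × 21.9 × 6.1 = 5022.984 m³.
RT60 = 0.161 × 5022.984 / 380.868 = 2.12 s.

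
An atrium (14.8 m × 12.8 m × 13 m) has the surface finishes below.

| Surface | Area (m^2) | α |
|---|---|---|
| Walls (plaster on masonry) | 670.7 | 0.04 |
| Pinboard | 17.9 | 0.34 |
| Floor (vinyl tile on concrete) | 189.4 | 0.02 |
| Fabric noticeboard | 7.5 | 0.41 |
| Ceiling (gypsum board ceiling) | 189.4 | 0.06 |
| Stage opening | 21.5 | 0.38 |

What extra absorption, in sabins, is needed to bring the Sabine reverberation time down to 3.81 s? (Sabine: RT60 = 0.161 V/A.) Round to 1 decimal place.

Total absorption A₁ = 670.7·0.04 + 17.9·0.34 + 189.4·0.02 + 7.5·0.41 + 189.4·0.06 + 21.5·0.38
  = 26.828 + 6.086 + 3.788 + 3.075 + 11.364 + 8.170 = 59.311 m^2 sabins.
V = 2462.72 m³. Required absorption A₂ = 0.161 × 2462.72 / 3.81 = 104.068 sabins.
ΔA = A₂ − A₁ = 104.068 − 59.311 = 44.8 sabins.

44.8 sabins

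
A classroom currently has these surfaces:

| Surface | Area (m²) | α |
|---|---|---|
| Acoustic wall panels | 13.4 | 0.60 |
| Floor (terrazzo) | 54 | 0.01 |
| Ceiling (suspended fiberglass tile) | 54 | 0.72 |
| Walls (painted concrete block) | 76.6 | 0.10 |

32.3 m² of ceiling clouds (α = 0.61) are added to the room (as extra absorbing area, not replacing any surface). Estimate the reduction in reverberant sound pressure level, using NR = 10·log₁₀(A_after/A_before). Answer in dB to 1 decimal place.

1.3 dB

A_before = Σ Sᵢαᵢ = 13.4×0.60 + 54×0.01 + 54×0.72 + 76.6×0.10 = 55.120 sabins.
Added absorption = 32.3 × 0.61 = 19.703 sabins.
A_after = 55.120 + 19.703 = 74.823 sabins.
NR = 10·log₁₀(74.823/55.120) = 1.3 dB.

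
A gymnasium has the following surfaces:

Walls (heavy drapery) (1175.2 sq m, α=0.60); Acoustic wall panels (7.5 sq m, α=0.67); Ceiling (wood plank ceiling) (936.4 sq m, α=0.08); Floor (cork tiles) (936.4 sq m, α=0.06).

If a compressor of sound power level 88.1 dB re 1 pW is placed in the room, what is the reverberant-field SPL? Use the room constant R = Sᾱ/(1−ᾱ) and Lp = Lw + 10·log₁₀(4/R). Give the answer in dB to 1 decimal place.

Σ(Sᵢαᵢ) = 1175.2×0.60 + 7.5×0.67 + 936.4×0.08 + 936.4×0.06 = 841.241; total area S = 3055.5 sq m.
ᾱ = 0.2753, so room constant R = A/(1−ᾱ) = 1160.813 sq m.
Lp = Lw + 10 log₁₀(4/R) = 88.1 -24.63 = 63.5 dB.

63.5 dB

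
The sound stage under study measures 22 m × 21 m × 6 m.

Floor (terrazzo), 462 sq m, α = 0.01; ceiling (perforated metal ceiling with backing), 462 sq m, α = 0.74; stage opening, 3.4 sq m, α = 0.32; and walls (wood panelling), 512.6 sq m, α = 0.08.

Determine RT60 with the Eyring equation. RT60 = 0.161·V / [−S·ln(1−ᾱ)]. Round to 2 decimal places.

0.99 sec

Total surface area S = 462 + 462 + 3.4 + 512.6 = 1440.0 sq m.
Σ(Sᵢαᵢ) = 462·0.01 + 462·0.74 + 3.4·0.32 + 512.6·0.08 = 388.596.
Mean coefficient ᾱ = A/S = 0.2699.
−S·ln(1−ᾱ) = −1440.0 × ln(1 − 0.2699) = 452.986.
V = 22 × 21 × 6 = 2772 m³.
RT60 = 0.161 × 2772 / 452.986 = 0.99 s.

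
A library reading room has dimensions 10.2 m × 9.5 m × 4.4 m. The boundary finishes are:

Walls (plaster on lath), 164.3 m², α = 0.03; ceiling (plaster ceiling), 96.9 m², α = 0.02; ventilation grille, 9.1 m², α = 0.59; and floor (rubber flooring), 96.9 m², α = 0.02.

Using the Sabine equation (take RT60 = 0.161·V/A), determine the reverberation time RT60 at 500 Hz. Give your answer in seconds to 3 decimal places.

4.843 seconds

Equivalent absorption area: A = 164.3×0.03 + 96.9×0.02 + 9.1×0.59 + 96.9×0.02 = 14.174 m².
Room volume: 426.36 m³.
RT60 = 0.161 · V / A = 0.161 × 426.36 / 14.174 = 4.843 s.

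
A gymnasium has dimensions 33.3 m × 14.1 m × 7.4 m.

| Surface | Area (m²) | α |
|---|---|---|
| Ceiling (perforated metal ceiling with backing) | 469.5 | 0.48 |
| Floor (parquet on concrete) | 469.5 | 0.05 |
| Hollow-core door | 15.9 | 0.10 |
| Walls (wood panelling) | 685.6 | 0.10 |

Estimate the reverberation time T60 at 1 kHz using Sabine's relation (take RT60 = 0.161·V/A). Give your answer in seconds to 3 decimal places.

Summing Sᵢαᵢ: 225.360 + 23.475 + 1.590 + 68.560 → A = 318.985 sabins.
V = 33.3·14.1·7.4 = 3474.522 m³.
RT60 = 0.161 · V / A = 0.161 × 3474.522 / 318.985 = 1.754 s.

1.754 s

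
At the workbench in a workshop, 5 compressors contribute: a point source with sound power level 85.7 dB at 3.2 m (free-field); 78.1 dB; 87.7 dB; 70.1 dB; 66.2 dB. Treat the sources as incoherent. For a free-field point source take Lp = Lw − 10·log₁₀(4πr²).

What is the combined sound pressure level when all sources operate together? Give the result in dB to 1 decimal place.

Source at 3.2 m: Lp = 85.7 − 10·log₁₀(4π·3.2²) = 85.7 − 10·log₁₀(128.680) = 64.6 dB.
Σ 10^(Lᵢ/10) = 6.707e+08.
L_total = 10·log₁₀(6.707e+08) = 88.3 dB.

88.3 dB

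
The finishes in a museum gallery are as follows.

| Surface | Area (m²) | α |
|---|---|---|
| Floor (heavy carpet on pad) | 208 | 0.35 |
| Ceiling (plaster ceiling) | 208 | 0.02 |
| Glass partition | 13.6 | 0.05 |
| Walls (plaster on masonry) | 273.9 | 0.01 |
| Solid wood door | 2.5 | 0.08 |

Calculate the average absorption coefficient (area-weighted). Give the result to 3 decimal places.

Total surface area S = 706.0 m².
A = 208·0.35 + 208·0.02 + 13.6·0.05 + 273.9·0.01 + 2.5·0.08 = 80.579 sabins.
ᾱ = A/S = 0.114.

0.114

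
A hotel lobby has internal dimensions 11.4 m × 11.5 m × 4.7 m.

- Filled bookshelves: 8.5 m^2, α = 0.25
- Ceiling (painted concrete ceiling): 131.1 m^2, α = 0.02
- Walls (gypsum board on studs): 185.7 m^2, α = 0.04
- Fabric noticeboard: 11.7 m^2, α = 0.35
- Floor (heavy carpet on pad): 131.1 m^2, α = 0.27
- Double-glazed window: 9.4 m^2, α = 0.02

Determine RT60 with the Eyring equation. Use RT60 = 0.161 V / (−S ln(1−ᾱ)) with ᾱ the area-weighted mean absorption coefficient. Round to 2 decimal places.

S = Σ Sᵢ = 477.5 m^2.
Absorption A = 8.5×0.25 + 131.1×0.02 + 185.7×0.04 + 11.7×0.35 + 131.1×0.27 + 9.4×0.02 = 51.855 sabins.
Mean coefficient ᾱ = A/S = 0.1086.
−S·ln(1−ᾱ) = −477.5 × ln(1 − 0.1086) = 54.894.
V = 11.4 × 11.5 × 4.7 = 616.17 m³.
T = 0.161·V/[−S·ln(1−ᾱ)] = 0.161·616.17/54.894 = 1.81 s.

1.81 seconds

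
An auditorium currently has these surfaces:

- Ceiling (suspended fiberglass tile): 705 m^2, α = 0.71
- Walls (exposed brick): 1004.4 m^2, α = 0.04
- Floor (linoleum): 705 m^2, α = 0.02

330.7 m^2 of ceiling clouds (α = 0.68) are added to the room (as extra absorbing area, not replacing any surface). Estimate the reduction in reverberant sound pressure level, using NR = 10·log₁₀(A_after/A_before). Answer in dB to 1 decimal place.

A_before = Σ Sᵢαᵢ = 705·0.71 + 1004.4·0.04 + 705·0.02 = 554.826 sabins.
Treatment contributes 330.7·0.68 = 224.876 sabins.
New total A_after = 779.702 sabins.
Reduction = 10 log₁₀(A_after/A_before) = 10 log₁₀(1.4053) = 1.5 dB.

1.5 dB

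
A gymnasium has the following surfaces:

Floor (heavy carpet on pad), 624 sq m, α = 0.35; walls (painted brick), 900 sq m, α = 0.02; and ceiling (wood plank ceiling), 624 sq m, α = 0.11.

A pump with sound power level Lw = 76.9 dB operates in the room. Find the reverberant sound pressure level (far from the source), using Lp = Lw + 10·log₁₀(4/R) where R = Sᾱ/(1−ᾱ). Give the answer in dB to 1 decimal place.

Σ(Sᵢαᵢ) = 624·0.35 + 900·0.02 + 624·0.11 = 305.040; total area S = 2148.0 sq m.
ᾱ = 305.040/2148.0 = 0.1420; R = Sᾱ/(1−ᾱ) = 305.040/(1−0.1420) = 355.524 sq m.
Lp = 76.9 + 10·log₁₀(4/355.524) = 76.9 + (-19.49) = 57.4 dB.

57.4 dB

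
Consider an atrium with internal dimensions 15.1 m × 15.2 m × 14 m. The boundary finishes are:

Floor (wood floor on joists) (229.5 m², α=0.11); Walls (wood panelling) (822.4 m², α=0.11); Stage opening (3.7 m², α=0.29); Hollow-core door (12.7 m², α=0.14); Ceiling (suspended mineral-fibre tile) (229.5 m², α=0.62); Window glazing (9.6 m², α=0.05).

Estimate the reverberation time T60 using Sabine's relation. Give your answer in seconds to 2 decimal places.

1.98 s

Total absorption A = 229.5·0.11 + 822.4·0.11 + 3.7·0.29 + 12.7·0.14 + 229.5·0.62 + 9.6·0.05
  = 25.245 + 90.464 + 1.073 + 1.778 + 142.290 + 0.480 = 261.330 m² sabins.
Room volume: 3213.28 m³.
Sabine: RT60 = 0.161 × 3213.28 / 261.330 = 1.98 s.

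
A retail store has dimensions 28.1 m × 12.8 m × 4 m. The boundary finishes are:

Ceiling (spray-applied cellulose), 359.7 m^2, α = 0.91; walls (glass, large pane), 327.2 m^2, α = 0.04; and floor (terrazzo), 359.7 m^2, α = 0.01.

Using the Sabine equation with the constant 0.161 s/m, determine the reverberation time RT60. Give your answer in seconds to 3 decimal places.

A = Σ Sᵢαᵢ = 359.7×0.91 + 327.2×0.04 + 359.7×0.01 = 344.012 sabins.
V = 28.1·12.8·4 = 1438.72 m³.
RT60 = 0.161 · V / A = 0.161 × 1438.72 / 344.012 = 0.673 s.

0.673 s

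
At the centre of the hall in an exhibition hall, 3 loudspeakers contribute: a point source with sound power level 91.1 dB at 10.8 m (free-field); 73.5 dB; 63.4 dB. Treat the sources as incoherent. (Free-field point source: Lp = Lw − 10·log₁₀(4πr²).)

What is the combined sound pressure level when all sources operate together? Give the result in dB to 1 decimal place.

74.1 dB

Source at 10.8 m: Lp = 91.1 − 10·log₁₀(4π·10.8²) = 91.1 − 10·log₁₀(1465.741) = 59.4 dB.
Sum in the linear (power) domain: Σ 10^(Lᵢ/10) = 10^(59.4/10) + 10^(73.5/10) + 10^(63.4/10) = 2.545e+07.
Combined level = 10 log₁₀(2.545e+07) = 74.1 dB.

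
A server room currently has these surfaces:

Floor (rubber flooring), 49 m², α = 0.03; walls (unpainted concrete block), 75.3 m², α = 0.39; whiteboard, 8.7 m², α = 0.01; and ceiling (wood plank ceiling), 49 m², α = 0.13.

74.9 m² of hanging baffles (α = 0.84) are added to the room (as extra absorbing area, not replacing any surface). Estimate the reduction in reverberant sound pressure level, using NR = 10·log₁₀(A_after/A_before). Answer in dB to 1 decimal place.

4.3 dB

Total absorption A_before = 49*0.03 + 75.3*0.39 + 8.7*0.01 + 49*0.13
  = 1.470 + 29.367 + 0.087 + 6.370 = 37.294 m² sabins.
Treatment contributes 74.9·0.84 = 62.916 sabins.
A_after = 37.294 + 62.916 = 100.210 sabins.
NR = 10·log₁₀(100.210/37.294) = 4.3 dB.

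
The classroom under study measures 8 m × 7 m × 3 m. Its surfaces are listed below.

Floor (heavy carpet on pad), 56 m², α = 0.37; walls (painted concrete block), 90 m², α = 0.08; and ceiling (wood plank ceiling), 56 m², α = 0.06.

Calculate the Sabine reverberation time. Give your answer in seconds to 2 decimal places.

A = Σ Sᵢαᵢ = 56·0.37 + 90·0.08 + 56·0.06 = 31.280 sabins.
Room volume: 168 m³.
Sabine: RT60 = 0.161 × 168 / 31.280 = 0.86 s.

0.86 s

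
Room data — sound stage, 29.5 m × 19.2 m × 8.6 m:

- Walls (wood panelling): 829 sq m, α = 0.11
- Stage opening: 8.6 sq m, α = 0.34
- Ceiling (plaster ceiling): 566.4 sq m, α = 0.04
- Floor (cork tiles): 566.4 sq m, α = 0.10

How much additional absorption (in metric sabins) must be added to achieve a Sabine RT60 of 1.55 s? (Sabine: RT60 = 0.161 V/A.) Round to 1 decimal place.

332.5 sabins

Summing Sᵢαᵢ: 91.190 + 2.924 + 22.656 + 56.640 → A₁ = 173.410 sabins.
Target A₂ = 0.161·4871.04/1.55 = 505.960 sabins (V = 4871.04 m³).
ΔA = A₂ − A₁ = 505.960 − 173.410 = 332.5 sabins.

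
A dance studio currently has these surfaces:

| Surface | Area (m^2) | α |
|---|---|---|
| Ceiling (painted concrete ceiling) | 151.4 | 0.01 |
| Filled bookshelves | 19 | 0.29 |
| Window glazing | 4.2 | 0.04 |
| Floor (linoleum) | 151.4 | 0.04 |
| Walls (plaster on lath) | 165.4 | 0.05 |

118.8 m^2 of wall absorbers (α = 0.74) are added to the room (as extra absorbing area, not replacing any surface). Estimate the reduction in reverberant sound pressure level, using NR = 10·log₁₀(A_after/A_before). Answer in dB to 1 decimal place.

A_before = Σ Sᵢαᵢ = 151.4×0.01 + 19×0.29 + 4.2×0.04 + 151.4×0.04 + 165.4×0.05 = 21.518 sabins.
Added absorption = 118.8 × 0.74 = 87.912 sabins.
New total A_after = 109.430 sabins.
NR = 10·log₁₀(109.430/21.518) = 7.1 dB.

7.1 dB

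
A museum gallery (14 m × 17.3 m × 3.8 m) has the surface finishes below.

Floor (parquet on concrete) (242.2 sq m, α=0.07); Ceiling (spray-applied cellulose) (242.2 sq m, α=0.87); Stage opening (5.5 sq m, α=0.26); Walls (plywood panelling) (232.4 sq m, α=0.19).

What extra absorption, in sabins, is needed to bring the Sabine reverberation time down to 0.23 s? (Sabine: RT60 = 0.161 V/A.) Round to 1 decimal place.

Equivalent absorption area: A₁ = 242.2·0.07 + 242.2·0.87 + 5.5·0.26 + 232.4·0.19 = 273.254 sq m.
Target A₂ = 0.161·920.36/0.23 = 644.252 sabins (V = 920.36 m³).
Additional absorption ΔA = 644.252 − 273.254 = 371.0 sabins.

371.0 sabins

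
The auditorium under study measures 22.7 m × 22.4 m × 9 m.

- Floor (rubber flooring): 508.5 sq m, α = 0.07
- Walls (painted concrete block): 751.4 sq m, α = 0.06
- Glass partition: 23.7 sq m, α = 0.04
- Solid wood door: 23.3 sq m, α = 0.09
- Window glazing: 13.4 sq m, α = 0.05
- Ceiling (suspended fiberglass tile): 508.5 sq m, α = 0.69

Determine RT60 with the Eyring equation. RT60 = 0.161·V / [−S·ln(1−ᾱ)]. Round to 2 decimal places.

Total surface area S = 508.5 + 751.4 + 23.7 + 23.3 + 13.4 + 508.5 = 1828.8 sq m.
Absorption A = 508.5·0.07 + 751.4·0.06 + 23.7·0.04 + 23.3·0.09 + 13.4·0.05 + 508.5·0.69 = 435.259 sabins.
ᾱ = 435.259 / 1828.8 = 0.2380.
−S·ln(1−ᾱ) = −1828.8 × ln(1 − 0.2380) = 497.084.
V = 22.7 × 22.4 × 9 = 4576.32 m³.
RT60 = 0.161 × 4576.32 / 497.084 = 1.48 s.

1.48 sec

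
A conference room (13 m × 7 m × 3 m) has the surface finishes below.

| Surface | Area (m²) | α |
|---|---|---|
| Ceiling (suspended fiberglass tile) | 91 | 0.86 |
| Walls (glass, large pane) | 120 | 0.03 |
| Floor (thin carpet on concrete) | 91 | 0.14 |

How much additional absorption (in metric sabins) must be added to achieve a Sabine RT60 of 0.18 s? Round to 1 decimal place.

149.6 sabins

A₁ = Σ Sᵢαᵢ = 91*0.86 + 120*0.03 + 91*0.14 = 94.600 sabins.
Target A₂ = 0.161·273/0.18 = 244.183 sabins (V = 273 m³).
Additional absorption ΔA = 244.183 − 94.600 = 149.6 sabins.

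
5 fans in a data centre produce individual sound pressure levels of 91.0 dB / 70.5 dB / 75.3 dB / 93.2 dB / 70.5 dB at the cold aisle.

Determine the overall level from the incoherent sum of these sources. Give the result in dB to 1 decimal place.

95.3 dB

Σ 10^(Lᵢ/10) = 3.405e+09.
Combined level = 10 log₁₀(3.405e+09) = 95.3 dB.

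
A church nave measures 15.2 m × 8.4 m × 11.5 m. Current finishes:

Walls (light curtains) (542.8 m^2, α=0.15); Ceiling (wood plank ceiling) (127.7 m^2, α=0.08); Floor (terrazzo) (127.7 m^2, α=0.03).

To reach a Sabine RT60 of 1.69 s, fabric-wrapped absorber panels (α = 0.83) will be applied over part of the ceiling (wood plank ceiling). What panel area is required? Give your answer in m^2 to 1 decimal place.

Total absorption A₁ = 542.8·0.15 + 127.7·0.08 + 127.7·0.03
  = 81.420 + 10.216 + 3.831 = 95.467 m^2 sabins.
Required A₂ = 0.161·1468.32/1.69 = 139.881 sabins.
ΔA needed = 139.881 − 95.467 = 44.414 sabins.
Net gain per m^2: Δα = 0.83 − 0.08 = 0.75.
Panel area = 44.414 / 0.75 = 59.2 m^2.

59.2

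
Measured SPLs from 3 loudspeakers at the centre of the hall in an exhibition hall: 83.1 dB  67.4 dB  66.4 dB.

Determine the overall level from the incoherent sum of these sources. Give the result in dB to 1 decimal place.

Converting to relative power and adding: 10^(83.1/10) + 10^(67.4/10) + 10^(66.4/10) = 2.14e+08.
Back to dB: 10·log₁₀ Σ = 83.3 dB.

83.3 dB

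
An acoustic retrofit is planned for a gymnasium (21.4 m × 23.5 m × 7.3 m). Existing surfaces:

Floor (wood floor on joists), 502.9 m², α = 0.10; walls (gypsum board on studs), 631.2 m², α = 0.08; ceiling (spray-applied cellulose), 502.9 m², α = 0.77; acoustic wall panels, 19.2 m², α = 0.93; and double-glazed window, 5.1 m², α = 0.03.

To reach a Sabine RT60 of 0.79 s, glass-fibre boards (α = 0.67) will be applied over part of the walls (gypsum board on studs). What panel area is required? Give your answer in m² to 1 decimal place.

410.4

A₁ = Σ Sᵢαᵢ = 502.9·0.10 + 631.2·0.08 + 502.9·0.77 + 19.2·0.93 + 5.1·0.03 = 506.028 sabins.
Required A₂ = 0.161·3671.17/0.79 = 748.175 sabins.
ΔA needed = 748.175 − 506.028 = 242.147 sabins.
Each m² of panel replacing the walls (gypsum board on studs) adds (0.67 − 0.08) = 0.59 sabins.
Area = ΔA/Δα = 242.147/0.59 = 410.4 m².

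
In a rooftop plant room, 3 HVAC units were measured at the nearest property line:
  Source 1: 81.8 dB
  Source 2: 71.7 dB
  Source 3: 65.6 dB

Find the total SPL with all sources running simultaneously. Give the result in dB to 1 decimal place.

Sum in the linear (power) domain: Σ 10^(Lᵢ/10) = 10^(81.8/10) + 10^(71.7/10) + 10^(65.6/10) = 1.698e+08.
L_total = 10·log₁₀(1.698e+08) = 82.3 dB.

82.3 dB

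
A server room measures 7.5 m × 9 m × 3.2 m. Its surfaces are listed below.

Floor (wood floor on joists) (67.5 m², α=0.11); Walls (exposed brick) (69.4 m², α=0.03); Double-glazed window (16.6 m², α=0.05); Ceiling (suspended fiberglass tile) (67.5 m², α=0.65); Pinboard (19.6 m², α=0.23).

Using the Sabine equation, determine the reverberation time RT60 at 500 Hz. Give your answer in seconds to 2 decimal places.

Equivalent absorption area: A = 67.5*0.11 + 69.4*0.03 + 16.6*0.05 + 67.5*0.65 + 19.6*0.23 = 58.720 m².
Room volume: 216 m³.
Sabine: RT60 = 0.161 × 216 / 58.720 = 0.59 s.

0.59 seconds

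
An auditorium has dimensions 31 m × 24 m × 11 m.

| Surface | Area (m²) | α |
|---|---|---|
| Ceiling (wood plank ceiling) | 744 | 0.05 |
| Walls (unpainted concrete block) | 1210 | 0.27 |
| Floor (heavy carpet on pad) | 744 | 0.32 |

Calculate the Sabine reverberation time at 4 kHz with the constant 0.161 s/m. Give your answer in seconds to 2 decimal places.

Equivalent absorption area: A = 744·0.05 + 1210·0.27 + 744·0.32 = 601.980 m².
Room volume: 8184 m³.
T = 0.161 V/A = 0.161·8184/601.980 = 2.19 s.

2.19 seconds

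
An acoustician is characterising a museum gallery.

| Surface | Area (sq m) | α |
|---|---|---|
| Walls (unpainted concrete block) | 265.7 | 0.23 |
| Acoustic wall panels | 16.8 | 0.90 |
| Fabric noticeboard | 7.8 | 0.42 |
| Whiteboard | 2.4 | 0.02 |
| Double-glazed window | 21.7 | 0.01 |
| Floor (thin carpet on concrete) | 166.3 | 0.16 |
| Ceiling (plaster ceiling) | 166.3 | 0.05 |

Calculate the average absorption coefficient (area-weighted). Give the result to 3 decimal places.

0.177

Total surface area S = 647.0 sq m.
A = 265.7*0.23 + 16.8*0.90 + 7.8*0.42 + 2.4*0.02 + 21.7*0.01 + 166.3*0.16 + 166.3*0.05 = 114.695 sabins.
ᾱ = A/S = 0.177.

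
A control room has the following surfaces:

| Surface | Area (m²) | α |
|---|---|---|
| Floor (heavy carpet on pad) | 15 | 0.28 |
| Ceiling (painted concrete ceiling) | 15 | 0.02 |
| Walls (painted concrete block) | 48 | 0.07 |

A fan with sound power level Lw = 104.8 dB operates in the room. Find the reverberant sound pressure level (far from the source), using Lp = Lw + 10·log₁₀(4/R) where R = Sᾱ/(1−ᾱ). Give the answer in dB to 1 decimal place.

A = 7.860 sabins; S = 78.0 m².
ᾱ = 7.860/78.0 = 0.1008; R = Sᾱ/(1−ᾱ) = 7.860/(1−0.1008) = 8.741 m².
Lp = Lw + 10 log₁₀(4/R) = 104.8 -3.40 = 101.4 dB.

101.4 dB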